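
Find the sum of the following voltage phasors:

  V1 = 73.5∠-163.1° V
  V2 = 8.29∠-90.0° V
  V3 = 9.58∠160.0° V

Step 1 — Convert each phasor to rectangular form:
  V1 = 73.5·(cos(-163.1°) + j·sin(-163.1°)) = -70.33 - j21.37 V
  V2 = 8.29·(cos(-90.0°) + j·sin(-90.0°)) = 0 - j8.29 V
  V3 = 9.58·(cos(160.0°) + j·sin(160.0°)) = -9.002 + j3.277 V
Step 2 — Sum components: V_total = -79.33 - j26.38 V.
Step 3 — Convert to polar: |V_total| = 83.6 V, ∠V_total = -161.6°.

V_total = 83.6∠-161.6° V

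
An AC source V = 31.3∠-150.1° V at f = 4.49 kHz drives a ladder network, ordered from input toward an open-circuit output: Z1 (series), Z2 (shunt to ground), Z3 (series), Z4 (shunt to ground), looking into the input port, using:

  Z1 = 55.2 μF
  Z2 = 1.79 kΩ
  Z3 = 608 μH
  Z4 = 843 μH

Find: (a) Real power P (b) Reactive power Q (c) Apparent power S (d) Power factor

Step 1 — Angular frequency: ω = 2π·f = 2π·4490 = 2.821e+04 rad/s.
Step 2 — Component impedances:
  Z1: Z = 1/(jωC) = -j/(ω·C) = 0 - j0.6421 Ω
  Z2: Z = R = 1790 Ω
  Z3: Z = jωL = j·2.821e+04·0.000608 = 0 + j17.15 Ω
  Z4: Z = jωL = j·2.821e+04·0.000843 = 0 + j23.78 Ω
Step 3 — Ladder network (open output): work backward from the far end, alternating series and parallel combinations. Z_in = 0.9356 + j40.27 Ω = 40.28∠88.7° Ω.
Step 4 — Source phasor: V = 31.3∠-150.1° V = -27.13 - j15.6 V.
Step 5 — Current: I = V / Z = -0.4029 + j0.6644 A = 0.777∠121.2° A.
Step 6 — Complex power: S = V·I* = 0.5649 + j24.31 VA.
Step 7 — Real power: P = Re(S) = 0.5649 W.
Step 8 — Reactive power: Q = Im(S) = 24.31 VAR.
Step 9 — Apparent power: |S| = 24.32 VA.
Step 10 — Power factor: PF = P/|S| = 0.02323 (lagging).

(a) P = 0.5649 W  (b) Q = 24.31 VAR  (c) S = 24.32 VA  (d) PF = 0.02323 (lagging)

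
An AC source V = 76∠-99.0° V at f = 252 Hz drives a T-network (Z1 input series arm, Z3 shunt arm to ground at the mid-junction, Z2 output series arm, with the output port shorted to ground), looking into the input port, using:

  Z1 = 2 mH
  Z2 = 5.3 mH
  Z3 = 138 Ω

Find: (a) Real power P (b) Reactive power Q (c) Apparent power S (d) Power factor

Step 1 — Angular frequency: ω = 2π·f = 2π·252 = 1583 rad/s.
Step 2 — Component impedances:
  Z1: Z = jωL = j·1583·0.002 = 0 + j3.167 Ω
  Z2: Z = jωL = j·1583·0.0053 = 0 + j8.392 Ω
  Z3: Z = R = 138 Ω
Step 3 — With the output port shorted to ground, the output series arm Z2 runs from the junction to ground; the shunt arm Z3 also runs from the junction to ground. They appear in parallel: Z3 || Z2 = 0.5084 + j8.361 Ω.
Step 4 — Series with input arm Z1: Z_in = Z1 + (Z3 || Z2) = 0.5084 + j11.53 Ω = 11.54∠87.5° Ω.
Step 5 — Source phasor: V = 76∠-99.0° V = -11.89 - j75.06 V.
Step 6 — Current: I = V / Z = -6.544 + j0.7427 A = 6.586∠173.5° A.
Step 7 — Complex power: S = V·I* = 22.06 + j500.1 VA.
Step 8 — Real power: P = Re(S) = 22.06 W.
Step 9 — Reactive power: Q = Im(S) = 500.1 VAR.
Step 10 — Apparent power: |S| = 500.6 VA.
Step 11 — Power factor: PF = P/|S| = 0.04406 (lagging).

(a) P = 22.06 W  (b) Q = 500.1 VAR  (c) S = 500.6 VA  (d) PF = 0.04406 (lagging)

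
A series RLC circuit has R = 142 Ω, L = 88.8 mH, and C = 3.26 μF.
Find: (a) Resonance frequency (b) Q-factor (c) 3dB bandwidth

Step 1 — Resonance: ω₀ = 1/√(LC) = 1/√(0.0888·3.26e-06) = 1859 rad/s.
Step 2 — f₀ = ω₀/(2π) = 295.8 Hz.
Step 3 — Series Q: Q = ω₀L/R = 1859·0.0888/142 = 1.162.
Step 4 — Bandwidth: Δω = ω₀/Q = 1599 rad/s; BW = Δω/(2π) = 254.5 Hz.

(a) f₀ = 295.8 Hz  (b) Q = 1.162  (c) BW = 254.5 Hz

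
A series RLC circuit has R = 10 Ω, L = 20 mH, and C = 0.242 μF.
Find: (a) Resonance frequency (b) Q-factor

Step 1 — Resonance condition Im(Z)=0 gives ω₀ = 1/√(LC).
Step 2 — ω₀ = 1/√(0.02·2.42e-07) = 1.437e+04 rad/s.
Step 3 — f₀ = ω₀/(2π) = 2288 Hz.
Step 4 — Series Q: Q = ω₀L/R = 1.437e+04·0.02/10 = 28.75.

(a) f₀ = 2288 Hz  (b) Q = 28.75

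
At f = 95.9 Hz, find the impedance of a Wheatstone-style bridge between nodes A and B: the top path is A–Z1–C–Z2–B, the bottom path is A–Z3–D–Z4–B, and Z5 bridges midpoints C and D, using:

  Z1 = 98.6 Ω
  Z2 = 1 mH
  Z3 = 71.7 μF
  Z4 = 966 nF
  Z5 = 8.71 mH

Step 1 — Angular frequency: ω = 2π·f = 2π·95.9 = 602.6 rad/s.
Step 2 — Component impedances:
  Z1: Z = R = 98.6 Ω
  Z2: Z = jωL = j·602.6·0.001 = 0 + j0.6026 Ω
  Z3: Z = 1/(jωC) = -j/(ω·C) = 0 - j23.15 Ω
  Z4: Z = 1/(jωC) = -j/(ω·C) = 0 - j1718 Ω
  Z5: Z = jωL = j·602.6·0.00871 = 0 + j5.248 Ω
Step 3 — Bridge requires nodal analysis (the Z5 bridge couples midpoints C and D, so the two paths cannot be reduced to a simple series/parallel combination). Setting node B to ground and injecting 1 A at node A, the 3-node admittance system at A, C, D solves to V_A = Z_AB = 3.139 - j16.71 Ω = 17∠-79.4° Ω.

Z = 3.139 - j16.71 Ω = 17∠-79.4° Ω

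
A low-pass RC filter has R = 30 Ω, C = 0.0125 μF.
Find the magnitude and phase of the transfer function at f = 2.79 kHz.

Step 1 — Angular frequency: ω = 2π·2790 = 1.753e+04 rad/s.
Step 2 — Transfer function: H(jω) = 1/(1 + jωRC).
Step 3 — Denominator: 1 + jωRC = 1 + j·1.753e+04·30·1.25e-08 = 1 + j0.006574.
Step 4 — H = 1 - j0.006573.
Step 5 — Magnitude: |H| = 1 (-0.0 dB); phase: φ = -0.4°.

|H| = 1 (-0.0 dB), φ = -0.4°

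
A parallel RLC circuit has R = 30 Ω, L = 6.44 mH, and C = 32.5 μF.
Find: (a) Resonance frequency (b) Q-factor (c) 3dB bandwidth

Step 1 — Resonance: ω₀ = 1/√(LC) = 1/√(0.00644·3.25e-05) = 2186 rad/s.
Step 2 — f₀ = ω₀/(2π) = 347.9 Hz.
Step 3 — Parallel Q: Q = R/(ω₀L) = 30/(2186·0.00644) = 2.131.
Step 4 — Bandwidth: Δω = ω₀/Q = 1026 rad/s; BW = Δω/(2π) = 163.2 Hz.

(a) f₀ = 347.9 Hz  (b) Q = 2.131  (c) BW = 163.2 Hz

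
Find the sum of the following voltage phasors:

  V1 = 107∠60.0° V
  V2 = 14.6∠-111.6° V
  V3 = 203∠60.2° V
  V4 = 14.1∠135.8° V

Step 1 — Convert each phasor to rectangular form:
  V1 = 107·(cos(60.0°) + j·sin(60.0°)) = 53.5 + j92.66 V
  V2 = 14.6·(cos(-111.6°) + j·sin(-111.6°)) = -5.375 - j13.57 V
  V3 = 203·(cos(60.2°) + j·sin(60.2°)) = 100.9 + j176.2 V
  V4 = 14.1·(cos(135.8°) + j·sin(135.8°)) = -10.11 + j9.83 V
Step 2 — Sum components: V_total = 138.9 + j265.1 V.
Step 3 — Convert to polar: |V_total| = 299.3 V, ∠V_total = 62.3°.

V_total = 299.3∠62.3° V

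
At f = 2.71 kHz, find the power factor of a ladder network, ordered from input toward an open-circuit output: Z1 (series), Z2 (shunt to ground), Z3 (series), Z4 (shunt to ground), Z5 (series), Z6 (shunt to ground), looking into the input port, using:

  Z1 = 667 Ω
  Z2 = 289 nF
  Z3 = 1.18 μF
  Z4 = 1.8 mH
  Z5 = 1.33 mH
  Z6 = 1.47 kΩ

Step 1 — Angular frequency: ω = 2π·f = 2π·2710 = 1.703e+04 rad/s.
Step 2 — Component impedances:
  Z1: Z = R = 667 Ω
  Z2: Z = 1/(jωC) = -j/(ω·C) = 0 - j203.2 Ω
  Z3: Z = 1/(jωC) = -j/(ω·C) = 0 - j49.77 Ω
  Z4: Z = jωL = j·1.703e+04·0.0018 = 0 + j30.65 Ω
  Z5: Z = jωL = j·1.703e+04·0.00133 = 0 + j22.65 Ω
  Z6: Z = R = 1470 Ω
Step 3 — Ladder network (open output): work backward from the far end, alternating series and parallel combinations. Z_in = 667.5 - j17.5 Ω = 667.8∠-1.5° Ω.
Step 4 — Power factor: PF = cos(φ) = Re(Z)/|Z| = 667.53/667.76 = 0.9997.
Step 5 — Type: Im(Z) = -17.5 ⇒ leading (phase φ = -1.5°).

PF = 0.9997 (leading, φ = -1.5°)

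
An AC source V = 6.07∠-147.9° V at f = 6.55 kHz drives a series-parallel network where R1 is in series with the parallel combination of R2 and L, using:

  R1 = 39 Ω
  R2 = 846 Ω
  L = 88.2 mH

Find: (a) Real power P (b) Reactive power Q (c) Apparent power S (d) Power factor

Step 1 — Angular frequency: ω = 2π·f = 2π·6550 = 4.115e+04 rad/s.
Step 2 — Component impedances:
  R1: Z = R = 39 Ω
  R2: Z = R = 846 Ω
  L: Z = jωL = j·4.115e+04·0.0882 = 0 + j3630 Ω
Step 3 — Parallel branch: R2 || L = 1/(1/R2 + 1/L) = 802.4 + j187 Ω.
Step 4 — Series with R1: Z_total = R1 + (R2 || L) = 841.4 + j187 Ω = 861.9∠12.5° Ω.
Step 5 — Source phasor: V = 6.07∠-147.9° V = -5.142 - j3.226 V.
Step 6 — Current: I = V / Z = -0.006635 - j0.002359 A = 0.007042∠-160.4° A.
Step 7 — Complex power: S = V·I* = 0.04173 + j0.009275 VA.
Step 8 — Real power: P = Re(S) = 0.04173 W.
Step 9 — Reactive power: Q = Im(S) = 0.009275 VAR.
Step 10 — Apparent power: |S| = 0.04275 VA.
Step 11 — Power factor: PF = P/|S| = 0.9762 (lagging).

(a) P = 0.04173 W  (b) Q = 0.009275 VAR  (c) S = 0.04275 VA  (d) PF = 0.9762 (lagging)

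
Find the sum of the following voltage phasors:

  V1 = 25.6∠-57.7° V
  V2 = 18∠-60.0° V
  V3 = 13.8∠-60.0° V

Step 1 — Convert each phasor to rectangular form:
  V1 = 25.6·(cos(-57.7°) + j·sin(-57.7°)) = 13.68 - j21.64 V
  V2 = 18·(cos(-60.0°) + j·sin(-60.0°)) = 9 - j15.59 V
  V3 = 13.8·(cos(-60.0°) + j·sin(-60.0°)) = 6.9 - j11.95 V
Step 2 — Sum components: V_total = 29.58 - j49.18 V.
Step 3 — Convert to polar: |V_total| = 57.39 V, ∠V_total = -59.0°.

V_total = 57.39∠-59.0° V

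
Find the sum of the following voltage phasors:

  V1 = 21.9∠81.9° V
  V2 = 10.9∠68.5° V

Step 1 — Convert each phasor to rectangular form:
  V1 = 21.9·(cos(81.9°) + j·sin(81.9°)) = 3.086 + j21.68 V
  V2 = 10.9·(cos(68.5°) + j·sin(68.5°)) = 3.995 + j10.14 V
Step 2 — Sum components: V_total = 7.081 + j31.82 V.
Step 3 — Convert to polar: |V_total| = 32.6 V, ∠V_total = 77.5°.

V_total = 32.6∠77.5° V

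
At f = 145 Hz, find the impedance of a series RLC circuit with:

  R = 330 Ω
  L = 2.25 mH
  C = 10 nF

Step 1 — Angular frequency: ω = 2π·f = 2π·145 = 911.1 rad/s.
Step 2 — Component impedances:
  R: Z = R = 330 Ω
  L: Z = jωL = j·911.1·0.00225 = 0 + j2.05 Ω
  C: Z = 1/(jωC) = -j/(ω·C) = 0 - j1.098e+05 Ω
Step 3 — Series combination: Z_total = R + L + C = 330 - j1.098e+05 Ω = 1.098e+05∠-89.8° Ω.

Z = 330 - j1.098e+05 Ω = 1.098e+05∠-89.8° Ω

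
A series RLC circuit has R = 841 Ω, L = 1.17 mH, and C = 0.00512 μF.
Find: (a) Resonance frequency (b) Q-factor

Step 1 — Resonance condition Im(Z)=0 gives ω₀ = 1/√(LC).
Step 2 — ω₀ = 1/√(0.00117·5.12e-09) = 4.086e+05 rad/s.
Step 3 — f₀ = ω₀/(2π) = 6.503e+04 Hz.
Step 4 — Series Q: Q = ω₀L/R = 4.086e+05·0.00117/841 = 0.5684.

(a) f₀ = 6.503e+04 Hz  (b) Q = 0.5684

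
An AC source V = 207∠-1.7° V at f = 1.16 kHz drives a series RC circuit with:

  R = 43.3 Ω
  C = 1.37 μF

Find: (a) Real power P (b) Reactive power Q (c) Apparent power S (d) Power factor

Step 1 — Angular frequency: ω = 2π·f = 2π·1160 = 7288 rad/s.
Step 2 — Component impedances:
  R: Z = R = 43.3 Ω
  C: Z = 1/(jωC) = -j/(ω·C) = 0 - j100.1 Ω
Step 3 — Series combination: Z_total = R + C = 43.3 - j100.1 Ω = 109.1∠-66.6° Ω.
Step 4 — Source phasor: V = 207∠-1.7° V = 206.9 - j6.141 V.
Step 5 — Current: I = V / Z = 0.8042 + j1.718 A = 1.897∠64.9° A.
Step 6 — Complex power: S = V·I* = 155.9 - j360.5 VA.
Step 7 — Real power: P = Re(S) = 155.9 W.
Step 8 — Reactive power: Q = Im(S) = -360.5 VAR.
Step 9 — Apparent power: |S| = 392.7 VA.
Step 10 — Power factor: PF = P/|S| = 0.3969 (leading).

(a) P = 155.9 W  (b) Q = -360.5 VAR  (c) S = 392.7 VA  (d) PF = 0.3969 (leading)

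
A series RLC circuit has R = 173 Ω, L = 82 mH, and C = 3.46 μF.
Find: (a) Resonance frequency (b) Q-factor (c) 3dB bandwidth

Step 1 — Resonance condition Im(Z)=0 gives ω₀ = 1/√(LC).
Step 2 — ω₀ = 1/√(0.082·3.46e-06) = 1877 rad/s.
Step 3 — f₀ = ω₀/(2π) = 298.8 Hz.
Step 4 — Series Q: Q = ω₀L/R = 1877·0.082/173 = 0.8899.
Step 5 — 3dB bandwidth: Δω = ω₀/Q = 2110 rad/s; BW = Δω/(2π) = 335.8 Hz.

(a) f₀ = 298.8 Hz  (b) Q = 0.8899  (c) BW = 335.8 Hz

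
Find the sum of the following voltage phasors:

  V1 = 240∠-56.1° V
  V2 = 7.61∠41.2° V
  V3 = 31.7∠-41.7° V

Step 1 — Convert each phasor to rectangular form:
  V1 = 240·(cos(-56.1°) + j·sin(-56.1°)) = 133.9 - j199.2 V
  V2 = 7.61·(cos(41.2°) + j·sin(41.2°)) = 5.726 + j5.013 V
  V3 = 31.7·(cos(-41.7°) + j·sin(-41.7°)) = 23.67 - j21.09 V
Step 2 — Sum components: V_total = 163.3 - j215.3 V.
Step 3 — Convert to polar: |V_total| = 270.2 V, ∠V_total = -52.8°.

V_total = 270.2∠-52.8° V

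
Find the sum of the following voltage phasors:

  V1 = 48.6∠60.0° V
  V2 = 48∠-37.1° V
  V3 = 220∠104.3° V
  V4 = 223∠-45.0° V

Step 1 — Convert each phasor to rectangular form:
  V1 = 48.6·(cos(60.0°) + j·sin(60.0°)) = 24.3 + j42.09 V
  V2 = 48·(cos(-37.1°) + j·sin(-37.1°)) = 38.28 - j28.95 V
  V3 = 220·(cos(104.3°) + j·sin(104.3°)) = -54.34 + j213.2 V
  V4 = 223·(cos(-45.0°) + j·sin(-45.0°)) = 157.7 - j157.7 V
Step 2 — Sum components: V_total = 165.9 + j68.63 V.
Step 3 — Convert to polar: |V_total| = 179.6 V, ∠V_total = 22.5°.

V_total = 179.6∠22.5° V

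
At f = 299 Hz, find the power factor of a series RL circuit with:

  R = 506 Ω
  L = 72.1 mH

Step 1 — Angular frequency: ω = 2π·f = 2π·299 = 1879 rad/s.
Step 2 — Component impedances:
  R: Z = R = 506 Ω
  L: Z = jωL = j·1879·0.0721 = 0 + j135.5 Ω
Step 3 — Series combination: Z_total = R + L = 506 + j135.5 Ω = 523.8∠15.0° Ω.
Step 4 — Power factor: PF = cos(φ) = Re(Z)/|Z| = 506/523.8 = 0.966.
Step 5 — Type: Im(Z) = 135.5 ⇒ lagging (phase φ = 15.0°).

PF = 0.966 (lagging, φ = 15.0°)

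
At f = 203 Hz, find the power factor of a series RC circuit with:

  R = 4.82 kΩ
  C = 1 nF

Step 1 — Angular frequency: ω = 2π·f = 2π·203 = 1275 rad/s.
Step 2 — Component impedances:
  R: Z = R = 4820 Ω
  C: Z = 1/(jωC) = -j/(ω·C) = 0 - j7.84e+05 Ω
Step 3 — Series combination: Z_total = R + C = 4820 - j7.84e+05 Ω = 7.84e+05∠-89.6° Ω.
Step 4 — Power factor: PF = cos(φ) = Re(Z)/|Z| = 4820/7.84e+05 = 0.006148.
Step 5 — Type: Im(Z) = -7.84e+05 ⇒ leading (phase φ = -89.6°).

PF = 0.006148 (leading, φ = -89.6°)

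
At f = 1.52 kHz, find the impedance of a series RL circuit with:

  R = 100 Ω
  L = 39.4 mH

Step 1 — Angular frequency: ω = 2π·f = 2π·1520 = 9550 rad/s.
Step 2 — Component impedances:
  R: Z = R = 100 Ω
  L: Z = jωL = j·9550·0.0394 = 0 + j376.3 Ω
Step 3 — Series combination: Z_total = R + L = 100 + j376.3 Ω = 389.3∠75.1° Ω.

Z = 100 + j376.3 Ω = 389.3∠75.1° Ω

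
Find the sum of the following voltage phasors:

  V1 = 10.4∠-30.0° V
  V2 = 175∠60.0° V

Step 1 — Convert each phasor to rectangular form:
  V1 = 10.4·(cos(-30.0°) + j·sin(-30.0°)) = 9.007 - j5.2 V
  V2 = 175·(cos(60.0°) + j·sin(60.0°)) = 87.5 + j151.6 V
Step 2 — Sum components: V_total = 96.51 + j146.4 V.
Step 3 — Convert to polar: |V_total| = 175.3 V, ∠V_total = 56.6°.

V_total = 175.3∠56.6° V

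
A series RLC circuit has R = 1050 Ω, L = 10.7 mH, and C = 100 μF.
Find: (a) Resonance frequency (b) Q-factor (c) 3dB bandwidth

Step 1 — Resonance condition Im(Z)=0 gives ω₀ = 1/√(LC).
Step 2 — ω₀ = 1/√(0.0107·0.0001) = 966.7 rad/s.
Step 3 — f₀ = ω₀/(2π) = 153.9 Hz.
Step 4 — Series Q: Q = ω₀L/R = 966.7·0.0107/1050 = 0.009852.
Step 5 — 3dB bandwidth: Δω = ω₀/Q = 9.813e+04 rad/s; BW = Δω/(2π) = 1.562e+04 Hz.

(a) f₀ = 153.9 Hz  (b) Q = 0.009852  (c) BW = 1.562e+04 Hz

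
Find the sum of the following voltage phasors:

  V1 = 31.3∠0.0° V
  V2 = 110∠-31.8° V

Step 1 — Convert each phasor to rectangular form:
  V1 = 31.3·(cos(0.0°) + j·sin(0.0°)) = 31.3 V
  V2 = 110·(cos(-31.8°) + j·sin(-31.8°)) = 93.49 - j57.97 V
Step 2 — Sum components: V_total = 124.8 - j57.97 V.
Step 3 — Convert to polar: |V_total| = 137.6 V, ∠V_total = -24.9°.

V_total = 137.6∠-24.9° V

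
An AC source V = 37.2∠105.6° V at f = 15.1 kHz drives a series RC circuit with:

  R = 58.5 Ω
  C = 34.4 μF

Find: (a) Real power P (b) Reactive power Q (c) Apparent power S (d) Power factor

Step 1 — Angular frequency: ω = 2π·f = 2π·1.51e+04 = 9.488e+04 rad/s.
Step 2 — Component impedances:
  R: Z = R = 58.5 Ω
  C: Z = 1/(jωC) = -j/(ω·C) = 0 - j0.3064 Ω
Step 3 — Series combination: Z_total = R + C = 58.5 - j0.3064 Ω = 58.5∠-0.3° Ω.
Step 4 — Source phasor: V = 37.2∠105.6° V = -10 + j35.83 V.
Step 5 — Current: I = V / Z = -0.1742 + j0.6116 A = 0.6359∠105.9° A.
Step 6 — Complex power: S = V·I* = 23.65 - j0.1239 VA.
Step 7 — Real power: P = Re(S) = 23.65 W.
Step 8 — Reactive power: Q = Im(S) = -0.1239 VAR.
Step 9 — Apparent power: |S| = 23.66 VA.
Step 10 — Power factor: PF = P/|S| = 1 (leading).

(a) P = 23.65 W  (b) Q = -0.1239 VAR  (c) S = 23.66 VA  (d) PF = 1 (leading)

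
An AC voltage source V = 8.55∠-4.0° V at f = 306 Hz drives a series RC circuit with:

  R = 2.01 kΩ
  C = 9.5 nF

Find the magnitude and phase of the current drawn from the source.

Step 1 — Angular frequency: ω = 2π·f = 2π·306 = 1923 rad/s.
Step 2 — Component impedances:
  R: Z = R = 2010 Ω
  C: Z = 1/(jωC) = -j/(ω·C) = 0 - j5.475e+04 Ω
Step 3 — Series combination: Z_total = R + C = 2010 - j5.475e+04 Ω = 5.479e+04∠-87.9° Ω.
Step 4 — Source phasor: V = 8.55∠-4.0° V = 8.529 - j0.5964 V.
Step 5 — Ohm's law: I = V / Z_total = (8.529 - j0.5964) / (2010 - j5.475e+04) = 1.659e-05 + j0.0001552 A.
Step 6 — Convert to polar: |I| = 0.0001561 A, ∠I = 83.9°.

I = 0.0001561∠83.9° A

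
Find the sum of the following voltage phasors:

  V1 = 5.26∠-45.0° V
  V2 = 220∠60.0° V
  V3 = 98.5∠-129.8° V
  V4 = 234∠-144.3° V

Step 1 — Convert each phasor to rectangular form:
  V1 = 5.26·(cos(-45.0°) + j·sin(-45.0°)) = 3.719 - j3.719 V
  V2 = 220·(cos(60.0°) + j·sin(60.0°)) = 110 + j190.5 V
  V3 = 98.5·(cos(-129.8°) + j·sin(-129.8°)) = -63.05 - j75.68 V
  V4 = 234·(cos(-144.3°) + j·sin(-144.3°)) = -190 - j136.5 V
Step 2 — Sum components: V_total = -139.4 - j25.42 V.
Step 3 — Convert to polar: |V_total| = 141.7 V, ∠V_total = -169.7°.

V_total = 141.7∠-169.7° V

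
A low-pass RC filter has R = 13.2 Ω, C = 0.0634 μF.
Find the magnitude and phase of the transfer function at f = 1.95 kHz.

Step 1 — Angular frequency: ω = 2π·1950 = 1.225e+04 rad/s.
Step 2 — Transfer function: H(jω) = 1/(1 + jωRC).
Step 3 — Denominator: 1 + jωRC = 1 + j·1.225e+04·13.2·6.34e-08 = 1 + j0.01025.
Step 4 — H = 0.9999 - j0.01025.
Step 5 — Magnitude: |H| = 0.9999 (-0.0 dB); phase: φ = -0.6°.

|H| = 0.9999 (-0.0 dB), φ = -0.6°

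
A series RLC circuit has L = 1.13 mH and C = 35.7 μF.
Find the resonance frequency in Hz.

Step 1 — Resonance condition Im(Z)=0 gives ω₀ = 1/√(LC).
Step 2 — ω₀ = 1/√(0.00113·3.57e-05) = 4979 rad/s.
Step 3 — f₀ = ω₀/(2π) = 792.4 Hz.

f₀ = 792.4 Hz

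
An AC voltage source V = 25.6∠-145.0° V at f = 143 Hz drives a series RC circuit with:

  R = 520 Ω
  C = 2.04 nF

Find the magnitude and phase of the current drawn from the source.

Step 1 — Angular frequency: ω = 2π·f = 2π·143 = 898.5 rad/s.
Step 2 — Component impedances:
  R: Z = R = 520 Ω
  C: Z = 1/(jωC) = -j/(ω·C) = 0 - j5.456e+05 Ω
Step 3 — Series combination: Z_total = R + C = 520 - j5.456e+05 Ω = 5.456e+05∠-89.9° Ω.
Step 4 — Source phasor: V = 25.6∠-145.0° V = -20.97 - j14.68 V.
Step 5 — Ohm's law: I = V / Z_total = (-20.97 - j14.68) / (520 - j5.456e+05) = 2.688e-05 - j3.846e-05 A.
Step 6 — Convert to polar: |I| = 4.692e-05 A, ∠I = -55.1°.

I = 4.692e-05∠-55.1° A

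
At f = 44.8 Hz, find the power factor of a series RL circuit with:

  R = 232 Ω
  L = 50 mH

Step 1 — Angular frequency: ω = 2π·f = 2π·44.8 = 281.5 rad/s.
Step 2 — Component impedances:
  R: Z = R = 232 Ω
  L: Z = jωL = j·281.5·0.05 = 0 + j14.07 Ω
Step 3 — Series combination: Z_total = R + L = 232 + j14.07 Ω = 232.4∠3.5° Ω.
Step 4 — Power factor: PF = cos(φ) = Re(Z)/|Z| = 232/232.427 = 0.9982.
Step 5 — Type: Im(Z) = 14.07 ⇒ lagging (phase φ = 3.5°).

PF = 0.9982 (lagging, φ = 3.5°)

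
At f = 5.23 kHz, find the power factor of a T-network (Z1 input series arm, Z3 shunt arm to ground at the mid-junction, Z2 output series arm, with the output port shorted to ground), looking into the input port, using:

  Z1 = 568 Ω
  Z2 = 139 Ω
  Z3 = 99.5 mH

Step 1 — Angular frequency: ω = 2π·f = 2π·5230 = 3.286e+04 rad/s.
Step 2 — Component impedances:
  Z1: Z = R = 568 Ω
  Z2: Z = R = 139 Ω
  Z3: Z = jωL = j·3.286e+04·0.0995 = 0 + j3270 Ω
Step 3 — With the output port shorted to ground, the output series arm Z2 runs from the junction to ground; the shunt arm Z3 also runs from the junction to ground. They appear in parallel: Z3 || Z2 = 138.7 + j5.898 Ω.
Step 4 — Series with input arm Z1: Z_in = Z1 + (Z3 || Z2) = 706.7 + j5.898 Ω = 706.8∠0.5° Ω.
Step 5 — Power factor: PF = cos(φ) = Re(Z)/|Z| = 706.75/706.77 = 1.
Step 6 — Type: Im(Z) = 5.898 ⇒ lagging (phase φ = 0.5°).

PF = 1 (lagging, φ = 0.5°)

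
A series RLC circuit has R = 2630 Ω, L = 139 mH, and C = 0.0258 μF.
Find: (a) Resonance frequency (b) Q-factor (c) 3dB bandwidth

Step 1 — Resonance: ω₀ = 1/√(LC) = 1/√(0.139·2.58e-08) = 1.67e+04 rad/s.
Step 2 — f₀ = ω₀/(2π) = 2658 Hz.
Step 3 — Series Q: Q = ω₀L/R = 1.67e+04·0.139/2630 = 0.8826.
Step 4 — Bandwidth: Δω = ω₀/Q = 1.892e+04 rad/s; BW = Δω/(2π) = 3011 Hz.

(a) f₀ = 2658 Hz  (b) Q = 0.8826  (c) BW = 3011 Hz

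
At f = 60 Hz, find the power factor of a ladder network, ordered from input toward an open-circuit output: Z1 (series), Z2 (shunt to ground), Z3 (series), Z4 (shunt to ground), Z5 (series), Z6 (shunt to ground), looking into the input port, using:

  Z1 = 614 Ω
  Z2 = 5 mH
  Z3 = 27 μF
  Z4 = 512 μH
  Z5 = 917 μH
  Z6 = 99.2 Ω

Step 1 — Angular frequency: ω = 2π·f = 2π·60 = 377 rad/s.
Step 2 — Component impedances:
  Z1: Z = R = 614 Ω
  Z2: Z = jωL = j·377·0.005 = 0 + j1.885 Ω
  Z3: Z = 1/(jωC) = -j/(ω·C) = 0 - j98.24 Ω
  Z4: Z = jωL = j·377·0.000512 = 0 + j0.193 Ω
  Z5: Z = jωL = j·377·0.000917 = 0 + j0.3457 Ω
  Z6: Z = R = 99.2 Ω
Step 3 — Ladder network (open output): work backward from the far end, alternating series and parallel combinations. Z_in = 614 + j1.922 Ω = 614∠0.2° Ω.
Step 4 — Power factor: PF = cos(φ) = Re(Z)/|Z| = 614/614 = 1.
Step 5 — Type: Im(Z) = 1.922 ⇒ lagging (phase φ = 0.2°).

PF = 1 (lagging, φ = 0.2°)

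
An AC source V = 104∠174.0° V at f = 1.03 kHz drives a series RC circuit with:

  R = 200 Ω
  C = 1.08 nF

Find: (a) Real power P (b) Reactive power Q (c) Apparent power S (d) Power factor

Step 1 — Angular frequency: ω = 2π·f = 2π·1030 = 6472 rad/s.
Step 2 — Component impedances:
  R: Z = R = 200 Ω
  C: Z = 1/(jωC) = -j/(ω·C) = 0 - j1.431e+05 Ω
Step 3 — Series combination: Z_total = R + C = 200 - j1.431e+05 Ω = 1.431e+05∠-89.9° Ω.
Step 4 — Source phasor: V = 104∠174.0° V = -103.4 + j10.87 V.
Step 5 — Current: I = V / Z = -7.699e-05 - j0.0007228 A = 0.0007269∠-96.1° A.
Step 6 — Complex power: S = V·I* = 0.0001057 - j0.0756 VA.
Step 7 — Real power: P = Re(S) = 0.0001057 W.
Step 8 — Reactive power: Q = Im(S) = -0.0756 VAR.
Step 9 — Apparent power: |S| = 0.0756 VA.
Step 10 — Power factor: PF = P/|S| = 0.001398 (leading).

(a) P = 0.0001057 W  (b) Q = -0.0756 VAR  (c) S = 0.0756 VA  (d) PF = 0.001398 (leading)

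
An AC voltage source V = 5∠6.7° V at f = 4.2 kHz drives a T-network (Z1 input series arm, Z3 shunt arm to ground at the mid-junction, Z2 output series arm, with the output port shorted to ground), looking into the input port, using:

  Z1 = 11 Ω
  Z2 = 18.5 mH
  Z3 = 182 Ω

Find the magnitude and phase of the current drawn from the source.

Step 1 — Angular frequency: ω = 2π·f = 2π·4200 = 2.639e+04 rad/s.
Step 2 — Component impedances:
  Z1: Z = R = 11 Ω
  Z2: Z = jωL = j·2.639e+04·0.0185 = 0 + j488.2 Ω
  Z3: Z = R = 182 Ω
Step 3 — With the output port shorted to ground, the output series arm Z2 runs from the junction to ground; the shunt arm Z3 also runs from the junction to ground. They appear in parallel: Z3 || Z2 = 159.8 + j59.57 Ω.
Step 4 — Series with input arm Z1: Z_in = Z1 + (Z3 || Z2) = 170.8 + j59.57 Ω = 180.9∠19.2° Ω.
Step 5 — Source phasor: V = 5∠6.7° V = 4.966 + j0.5834 V.
Step 6 — Ohm's law: I = V / Z_total = (4.966 + j0.5834) / (170.8 + j59.57) = 0.02698 - j0.005996 A.
Step 7 — Convert to polar: |I| = 0.02764 A, ∠I = -12.5°.

I = 0.02764∠-12.5° A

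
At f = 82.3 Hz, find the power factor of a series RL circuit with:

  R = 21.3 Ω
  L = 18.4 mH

Step 1 — Angular frequency: ω = 2π·f = 2π·82.3 = 517.1 rad/s.
Step 2 — Component impedances:
  R: Z = R = 21.3 Ω
  L: Z = jωL = j·517.1·0.0184 = 0 + j9.515 Ω
Step 3 — Series combination: Z_total = R + L = 21.3 + j9.515 Ω = 23.33∠24.1° Ω.
Step 4 — Power factor: PF = cos(φ) = Re(Z)/|Z| = 21.3/23.33 = 0.913.
Step 5 — Type: Im(Z) = 9.515 ⇒ lagging (phase φ = 24.1°).

PF = 0.913 (lagging, φ = 24.1°)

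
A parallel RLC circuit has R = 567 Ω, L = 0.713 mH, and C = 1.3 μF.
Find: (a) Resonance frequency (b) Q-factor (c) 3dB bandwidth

Step 1 — Resonance: ω₀ = 1/√(LC) = 1/√(0.000713·1.3e-06) = 3.285e+04 rad/s.
Step 2 — f₀ = ω₀/(2π) = 5228 Hz.
Step 3 — Parallel Q: Q = R/(ω₀L) = 567/(3.285e+04·0.000713) = 24.21.
Step 4 — Bandwidth: Δω = ω₀/Q = 1357 rad/s; BW = Δω/(2π) = 215.9 Hz.

(a) f₀ = 5228 Hz  (b) Q = 24.21  (c) BW = 215.9 Hz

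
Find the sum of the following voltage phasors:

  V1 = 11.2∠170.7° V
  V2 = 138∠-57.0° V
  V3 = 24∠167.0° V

Step 1 — Convert each phasor to rectangular form:
  V1 = 11.2·(cos(170.7°) + j·sin(170.7°)) = -11.05 + j1.81 V
  V2 = 138·(cos(-57.0°) + j·sin(-57.0°)) = 75.16 - j115.7 V
  V3 = 24·(cos(167.0°) + j·sin(167.0°)) = -23.38 + j5.399 V
Step 2 — Sum components: V_total = 40.72 - j108.5 V.
Step 3 — Convert to polar: |V_total| = 115.9 V, ∠V_total = -69.4°.

V_total = 115.9∠-69.4° V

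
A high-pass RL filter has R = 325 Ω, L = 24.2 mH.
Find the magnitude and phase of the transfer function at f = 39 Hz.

Step 1 — Angular frequency: ω = 2π·39 = 245 rad/s.
Step 2 — Transfer function: H(jω) = jωL/(R + jωL).
Step 3 — Numerator jωL = j·5.93; denominator R + jωL = 325 + j5.93.
Step 4 — H = 0.0003328 + j0.01824.
Step 5 — Magnitude: |H| = 0.01824 (-34.8 dB); phase: φ = 89.0°.

|H| = 0.01824 (-34.8 dB), φ = 89.0°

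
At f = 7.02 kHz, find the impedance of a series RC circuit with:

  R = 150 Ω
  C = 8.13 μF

Step 1 — Angular frequency: ω = 2π·f = 2π·7020 = 4.411e+04 rad/s.
Step 2 — Component impedances:
  R: Z = R = 150 Ω
  C: Z = 1/(jωC) = -j/(ω·C) = 0 - j2.789 Ω
Step 3 — Series combination: Z_total = R + C = 150 - j2.789 Ω = 150∠-1.1° Ω.

Z = 150 - j2.789 Ω = 150∠-1.1° Ω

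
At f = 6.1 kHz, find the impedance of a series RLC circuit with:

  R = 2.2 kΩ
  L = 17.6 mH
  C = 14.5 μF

Step 1 — Angular frequency: ω = 2π·f = 2π·6100 = 3.833e+04 rad/s.
Step 2 — Component impedances:
  R: Z = R = 2200 Ω
  L: Z = jωL = j·3.833e+04·0.0176 = 0 + j674.6 Ω
  C: Z = 1/(jωC) = -j/(ω·C) = 0 - j1.799 Ω
Step 3 — Series combination: Z_total = R + L + C = 2200 + j672.8 Ω = 2301∠17.0° Ω.

Z = 2200 + j672.8 Ω = 2301∠17.0° Ω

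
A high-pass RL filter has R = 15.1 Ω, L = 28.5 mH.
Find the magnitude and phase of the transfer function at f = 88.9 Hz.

Step 1 — Angular frequency: ω = 2π·88.9 = 558.6 rad/s.
Step 2 — Transfer function: H(jω) = jωL/(R + jωL).
Step 3 — Numerator jωL = j·15.92; denominator R + jωL = 15.1 + j15.92.
Step 4 — H = 0.5264 + j0.4993.
Step 5 — Magnitude: |H| = 0.7255 (-2.8 dB); phase: φ = 43.5°.

|H| = 0.7255 (-2.8 dB), φ = 43.5°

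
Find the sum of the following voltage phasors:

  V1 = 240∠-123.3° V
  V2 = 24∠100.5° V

Step 1 — Convert each phasor to rectangular form:
  V1 = 240·(cos(-123.3°) + j·sin(-123.3°)) = -131.8 - j200.6 V
  V2 = 24·(cos(100.5°) + j·sin(100.5°)) = -4.374 + j23.6 V
Step 2 — Sum components: V_total = -136.1 - j177 V.
Step 3 — Convert to polar: |V_total| = 223.3 V, ∠V_total = -127.6°.

V_total = 223.3∠-127.6° V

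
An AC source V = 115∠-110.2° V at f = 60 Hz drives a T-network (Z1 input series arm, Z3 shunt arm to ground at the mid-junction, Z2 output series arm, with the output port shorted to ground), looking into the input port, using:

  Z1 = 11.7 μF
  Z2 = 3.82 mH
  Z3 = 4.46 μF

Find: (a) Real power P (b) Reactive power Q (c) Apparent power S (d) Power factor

Step 1 — Angular frequency: ω = 2π·f = 2π·60 = 377 rad/s.
Step 2 — Component impedances:
  Z1: Z = 1/(jωC) = -j/(ω·C) = 0 - j226.7 Ω
  Z2: Z = jωL = j·377·0.00382 = 0 + j1.44 Ω
  Z3: Z = 1/(jωC) = -j/(ω·C) = 0 - j594.7 Ω
Step 3 — With the output port shorted to ground, the output series arm Z2 runs from the junction to ground; the shunt arm Z3 also runs from the junction to ground. They appear in parallel: Z3 || Z2 = 0 + j1.444 Ω.
Step 4 — Series with input arm Z1: Z_in = Z1 + (Z3 || Z2) = 0 - j225.3 Ω = 225.3∠-90.0° Ω.
Step 5 — Source phasor: V = 115∠-110.2° V = -39.71 - j107.9 V.
Step 6 — Current: I = V / Z = 0.4791 - j0.1763 A = 0.5105∠-20.2° A.
Step 7 — Complex power: S = V·I* = 0 - j58.71 VA.
Step 8 — Real power: P = Re(S) = 0 W.
Step 9 — Reactive power: Q = Im(S) = -58.71 VAR.
Step 10 — Apparent power: |S| = 58.71 VA.
Step 11 — Power factor: PF = P/|S| = 0 (leading).

(a) P = 0 W  (b) Q = -58.71 VAR  (c) S = 58.71 VA  (d) PF = 0 (leading)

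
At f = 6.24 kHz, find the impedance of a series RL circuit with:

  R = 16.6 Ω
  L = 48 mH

Step 1 — Angular frequency: ω = 2π·f = 2π·6240 = 3.921e+04 rad/s.
Step 2 — Component impedances:
  R: Z = R = 16.6 Ω
  L: Z = jωL = j·3.921e+04·0.048 = 0 + j1882 Ω
Step 3 — Series combination: Z_total = R + L = 16.6 + j1882 Ω = 1882∠89.5° Ω.

Z = 16.6 + j1882 Ω = 1882∠89.5° Ω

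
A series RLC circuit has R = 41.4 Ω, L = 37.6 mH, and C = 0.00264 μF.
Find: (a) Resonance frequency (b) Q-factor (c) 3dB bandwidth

Step 1 — Resonance condition Im(Z)=0 gives ω₀ = 1/√(LC).
Step 2 — ω₀ = 1/√(0.0376·2.64e-09) = 1.004e+05 rad/s.
Step 3 — f₀ = ω₀/(2π) = 1.597e+04 Hz.
Step 4 — Series Q: Q = ω₀L/R = 1.004e+05·0.0376/41.4 = 91.16.
Step 5 — 3dB bandwidth: Δω = ω₀/Q = 1101 rad/s; BW = Δω/(2π) = 175.2 Hz.

(a) f₀ = 1.597e+04 Hz  (b) Q = 91.16  (c) BW = 175.2 Hz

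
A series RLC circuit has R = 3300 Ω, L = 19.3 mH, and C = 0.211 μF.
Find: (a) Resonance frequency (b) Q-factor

Step 1 — Resonance condition Im(Z)=0 gives ω₀ = 1/√(LC).
Step 2 — ω₀ = 1/√(0.0193·2.11e-07) = 1.567e+04 rad/s.
Step 3 — f₀ = ω₀/(2π) = 2494 Hz.
Step 4 — Series Q: Q = ω₀L/R = 1.567e+04·0.0193/3300 = 0.09165.

(a) f₀ = 2494 Hz  (b) Q = 0.09165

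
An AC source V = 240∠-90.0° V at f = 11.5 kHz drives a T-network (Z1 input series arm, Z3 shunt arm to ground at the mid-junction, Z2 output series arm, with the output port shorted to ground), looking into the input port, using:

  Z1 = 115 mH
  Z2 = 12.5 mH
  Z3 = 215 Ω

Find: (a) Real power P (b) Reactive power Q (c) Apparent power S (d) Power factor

Step 1 — Angular frequency: ω = 2π·f = 2π·1.15e+04 = 7.226e+04 rad/s.
Step 2 — Component impedances:
  Z1: Z = jωL = j·7.226e+04·0.115 = 0 + j8310 Ω
  Z2: Z = jωL = j·7.226e+04·0.0125 = 0 + j903.2 Ω
  Z3: Z = R = 215 Ω
Step 3 — With the output port shorted to ground, the output series arm Z2 runs from the junction to ground; the shunt arm Z3 also runs from the junction to ground. They appear in parallel: Z3 || Z2 = 203.5 + j48.43 Ω.
Step 4 — Series with input arm Z1: Z_in = Z1 + (Z3 || Z2) = 203.5 + j8358 Ω = 8360∠88.6° Ω.
Step 5 — Source phasor: V = 240∠-90.0° V = 0 - j240 V.
Step 6 — Current: I = V / Z = -0.0287 - j0.0006986 A = 0.02871∠-178.6° A.
Step 7 — Complex power: S = V·I* = 0.1677 + j6.888 VA.
Step 8 — Real power: P = Re(S) = 0.1677 W.
Step 9 — Reactive power: Q = Im(S) = 6.888 VAR.
Step 10 — Apparent power: |S| = 6.89 VA.
Step 11 — Power factor: PF = P/|S| = 0.02434 (lagging).

(a) P = 0.1677 W  (b) Q = 6.888 VAR  (c) S = 6.89 VA  (d) PF = 0.02434 (lagging)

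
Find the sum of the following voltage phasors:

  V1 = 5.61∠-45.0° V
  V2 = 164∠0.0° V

Step 1 — Convert each phasor to rectangular form:
  V1 = 5.61·(cos(-45.0°) + j·sin(-45.0°)) = 3.967 - j3.967 V
  V2 = 164·(cos(0.0°) + j·sin(0.0°)) = 164 V
Step 2 — Sum components: V_total = 168 - j3.967 V.
Step 3 — Convert to polar: |V_total| = 168 V, ∠V_total = -1.4°.

V_total = 168∠-1.4° V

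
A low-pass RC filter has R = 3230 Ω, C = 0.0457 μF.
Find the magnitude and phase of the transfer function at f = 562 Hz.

Step 1 — Angular frequency: ω = 2π·562 = 3531 rad/s.
Step 2 — Transfer function: H(jω) = 1/(1 + jωRC).
Step 3 — Denominator: 1 + jωRC = 1 + j·3531·3230·4.57e-08 = 1 + j0.5212.
Step 4 — H = 0.7864 - j0.4099.
Step 5 — Magnitude: |H| = 0.8868 (-1.0 dB); phase: φ = -27.5°.

|H| = 0.8868 (-1.0 dB), φ = -27.5°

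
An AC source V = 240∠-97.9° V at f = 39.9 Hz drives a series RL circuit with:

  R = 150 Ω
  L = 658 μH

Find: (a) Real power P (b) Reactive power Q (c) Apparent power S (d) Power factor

Step 1 — Angular frequency: ω = 2π·f = 2π·39.9 = 250.7 rad/s.
Step 2 — Component impedances:
  R: Z = R = 150 Ω
  L: Z = jωL = j·250.7·0.000658 = 0 + j0.165 Ω
Step 3 — Series combination: Z_total = R + L = 150 + j0.165 Ω = 150∠0.1° Ω.
Step 4 — Source phasor: V = 240∠-97.9° V = -32.99 - j237.7 V.
Step 5 — Current: I = V / Z = -0.2217 - j1.585 A = 1.6∠-98.0° A.
Step 6 — Complex power: S = V·I* = 384 + j0.4223 VA.
Step 7 — Real power: P = Re(S) = 384 W.
Step 8 — Reactive power: Q = Im(S) = 0.4223 VAR.
Step 9 — Apparent power: |S| = 384 VA.
Step 10 — Power factor: PF = P/|S| = 1 (lagging).

(a) P = 384 W  (b) Q = 0.4223 VAR  (c) S = 384 VA  (d) PF = 1 (lagging)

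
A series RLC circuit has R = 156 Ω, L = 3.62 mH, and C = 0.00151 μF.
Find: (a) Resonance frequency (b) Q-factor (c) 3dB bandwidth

Step 1 — Resonance: ω₀ = 1/√(LC) = 1/√(0.00362·1.51e-09) = 4.277e+05 rad/s.
Step 2 — f₀ = ω₀/(2π) = 6.807e+04 Hz.
Step 3 — Series Q: Q = ω₀L/R = 4.277e+05·0.00362/156 = 9.925.
Step 4 — Bandwidth: Δω = ω₀/Q = 4.309e+04 rad/s; BW = Δω/(2π) = 6859 Hz.

(a) f₀ = 6.807e+04 Hz  (b) Q = 9.925  (c) BW = 6859 Hz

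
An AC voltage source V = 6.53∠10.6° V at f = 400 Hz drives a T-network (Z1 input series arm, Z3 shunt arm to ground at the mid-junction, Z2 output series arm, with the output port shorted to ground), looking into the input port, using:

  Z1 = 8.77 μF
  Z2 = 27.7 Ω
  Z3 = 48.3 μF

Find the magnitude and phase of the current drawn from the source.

Step 1 — Angular frequency: ω = 2π·f = 2π·400 = 2513 rad/s.
Step 2 — Component impedances:
  Z1: Z = 1/(jωC) = -j/(ω·C) = 0 - j45.37 Ω
  Z2: Z = R = 27.7 Ω
  Z3: Z = 1/(jωC) = -j/(ω·C) = 0 - j8.238 Ω
Step 3 — With the output port shorted to ground, the output series arm Z2 runs from the junction to ground; the shunt arm Z3 also runs from the junction to ground. They appear in parallel: Z3 || Z2 = 2.251 - j7.568 Ω.
Step 4 — Series with input arm Z1: Z_in = Z1 + (Z3 || Z2) = 2.251 - j52.94 Ω = 52.99∠-87.6° Ω.
Step 5 — Source phasor: V = 6.53∠10.6° V = 6.419 + j1.201 V.
Step 6 — Ohm's law: I = V / Z_total = (6.419 + j1.201) / (2.251 - j52.94) = -0.0175 + j0.122 A.
Step 7 — Convert to polar: |I| = 0.1232 A, ∠I = 98.2°.

I = 0.1232∠98.2° A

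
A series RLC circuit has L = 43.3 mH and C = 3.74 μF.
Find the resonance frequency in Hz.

Step 1 — Resonance condition Im(Z)=0 gives ω₀ = 1/√(LC).
Step 2 — ω₀ = 1/√(0.0433·3.74e-06) = 2485 rad/s.
Step 3 — f₀ = ω₀/(2π) = 395.5 Hz.

f₀ = 395.5 Hz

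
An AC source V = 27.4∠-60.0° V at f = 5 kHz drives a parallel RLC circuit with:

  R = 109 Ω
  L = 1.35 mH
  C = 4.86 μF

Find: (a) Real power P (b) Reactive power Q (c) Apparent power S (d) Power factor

Step 1 — Angular frequency: ω = 2π·f = 2π·5000 = 3.142e+04 rad/s.
Step 2 — Component impedances:
  R: Z = R = 109 Ω
  L: Z = jωL = j·3.142e+04·0.00135 = 0 + j42.41 Ω
  C: Z = 1/(jωC) = -j/(ω·C) = 0 - j6.55 Ω
Step 3 — Parallel combination: 1/Z_total = 1/R + 1/L + 1/C; Z_total = 0.5477 - j7.707 Ω = 7.726∠-85.9° Ω.
Step 4 — Source phasor: V = 27.4∠-60.0° V = 13.7 - j23.73 V.
Step 5 — Current: I = V / Z = 3.189 + j1.551 A = 3.546∠25.9° A.
Step 6 — Complex power: S = V·I* = 6.888 - j96.93 VA.
Step 7 — Real power: P = Re(S) = 6.888 W.
Step 8 — Reactive power: Q = Im(S) = -96.93 VAR.
Step 9 — Apparent power: |S| = 97.17 VA.
Step 10 — Power factor: PF = P/|S| = 0.07088 (leading).

(a) P = 6.888 W  (b) Q = -96.93 VAR  (c) S = 97.17 VA  (d) PF = 0.07088 (leading)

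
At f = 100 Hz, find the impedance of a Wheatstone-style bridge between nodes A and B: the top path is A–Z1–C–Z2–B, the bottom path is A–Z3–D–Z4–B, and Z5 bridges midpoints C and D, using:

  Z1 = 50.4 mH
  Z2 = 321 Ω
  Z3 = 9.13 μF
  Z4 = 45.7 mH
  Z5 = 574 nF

Step 1 — Angular frequency: ω = 2π·f = 2π·100 = 628.3 rad/s.
Step 2 — Component impedances:
  Z1: Z = jωL = j·628.3·0.0504 = 0 + j31.67 Ω
  Z2: Z = R = 321 Ω
  Z3: Z = 1/(jωC) = -j/(ω·C) = 0 - j174.3 Ω
  Z4: Z = jωL = j·628.3·0.0457 = 0 + j28.71 Ω
  Z5: Z = 1/(jωC) = -j/(ω·C) = 0 - j2773 Ω
Step 3 — Bridge requires nodal analysis (the Z5 bridge couples midpoints C and D, so the two paths cannot be reduced to a simple series/parallel combination). Setting node B to ground and injecting 1 A at node A, the 3-node admittance system at A, C, D solves to V_A = Z_AB = 52.69 - j117.6 Ω = 128.9∠-65.9° Ω.

Z = 52.69 - j117.6 Ω = 128.9∠-65.9° Ω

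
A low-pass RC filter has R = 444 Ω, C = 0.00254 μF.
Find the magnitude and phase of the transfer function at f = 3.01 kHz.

Step 1 — Angular frequency: ω = 2π·3010 = 1.891e+04 rad/s.
Step 2 — Transfer function: H(jω) = 1/(1 + jωRC).
Step 3 — Denominator: 1 + jωRC = 1 + j·1.891e+04·444·2.54e-09 = 1 + j0.02133.
Step 4 — H = 0.9995 - j0.02132.
Step 5 — Magnitude: |H| = 0.9998 (-0.0 dB); phase: φ = -1.2°.

|H| = 0.9998 (-0.0 dB), φ = -1.2°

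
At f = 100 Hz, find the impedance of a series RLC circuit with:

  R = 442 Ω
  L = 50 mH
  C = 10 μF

Step 1 — Angular frequency: ω = 2π·f = 2π·100 = 628.3 rad/s.
Step 2 — Component impedances:
  R: Z = R = 442 Ω
  L: Z = jωL = j·628.3·0.05 = 0 + j31.42 Ω
  C: Z = 1/(jωC) = -j/(ω·C) = 0 - j159.2 Ω
Step 3 — Series combination: Z_total = R + L + C = 442 - j127.7 Ω = 460.1∠-16.1° Ω.

Z = 442 - j127.7 Ω = 460.1∠-16.1° Ω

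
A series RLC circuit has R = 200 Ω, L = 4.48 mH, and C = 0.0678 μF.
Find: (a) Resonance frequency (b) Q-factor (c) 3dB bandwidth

Step 1 — Resonance: ω₀ = 1/√(LC) = 1/√(0.00448·6.78e-08) = 5.738e+04 rad/s.
Step 2 — f₀ = ω₀/(2π) = 9132 Hz.
Step 3 — Series Q: Q = ω₀L/R = 5.738e+04·0.00448/200 = 1.285.
Step 4 — Bandwidth: Δω = ω₀/Q = 4.464e+04 rad/s; BW = Δω/(2π) = 7105 Hz.

(a) f₀ = 9132 Hz  (b) Q = 1.285  (c) BW = 7105 Hz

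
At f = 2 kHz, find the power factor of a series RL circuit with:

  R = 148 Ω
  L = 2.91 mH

Step 1 — Angular frequency: ω = 2π·f = 2π·2000 = 1.257e+04 rad/s.
Step 2 — Component impedances:
  R: Z = R = 148 Ω
  L: Z = jωL = j·1.257e+04·0.00291 = 0 + j36.57 Ω
Step 3 — Series combination: Z_total = R + L = 148 + j36.57 Ω = 152.5∠13.9° Ω.
Step 4 — Power factor: PF = cos(φ) = Re(Z)/|Z| = 148/152.45 = 0.9708.
Step 5 — Type: Im(Z) = 36.57 ⇒ lagging (phase φ = 13.9°).

PF = 0.9708 (lagging, φ = 13.9°)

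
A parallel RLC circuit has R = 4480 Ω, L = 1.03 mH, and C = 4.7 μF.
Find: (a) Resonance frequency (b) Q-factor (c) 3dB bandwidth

Step 1 — Resonance: ω₀ = 1/√(LC) = 1/√(0.00103·4.7e-06) = 1.437e+04 rad/s.
Step 2 — f₀ = ω₀/(2π) = 2287 Hz.
Step 3 — Parallel Q: Q = R/(ω₀L) = 4480/(1.437e+04·0.00103) = 302.6.
Step 4 — Bandwidth: Δω = ω₀/Q = 47.49 rad/s; BW = Δω/(2π) = 7.559 Hz.

(a) f₀ = 2287 Hz  (b) Q = 302.6  (c) BW = 7.559 Hz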